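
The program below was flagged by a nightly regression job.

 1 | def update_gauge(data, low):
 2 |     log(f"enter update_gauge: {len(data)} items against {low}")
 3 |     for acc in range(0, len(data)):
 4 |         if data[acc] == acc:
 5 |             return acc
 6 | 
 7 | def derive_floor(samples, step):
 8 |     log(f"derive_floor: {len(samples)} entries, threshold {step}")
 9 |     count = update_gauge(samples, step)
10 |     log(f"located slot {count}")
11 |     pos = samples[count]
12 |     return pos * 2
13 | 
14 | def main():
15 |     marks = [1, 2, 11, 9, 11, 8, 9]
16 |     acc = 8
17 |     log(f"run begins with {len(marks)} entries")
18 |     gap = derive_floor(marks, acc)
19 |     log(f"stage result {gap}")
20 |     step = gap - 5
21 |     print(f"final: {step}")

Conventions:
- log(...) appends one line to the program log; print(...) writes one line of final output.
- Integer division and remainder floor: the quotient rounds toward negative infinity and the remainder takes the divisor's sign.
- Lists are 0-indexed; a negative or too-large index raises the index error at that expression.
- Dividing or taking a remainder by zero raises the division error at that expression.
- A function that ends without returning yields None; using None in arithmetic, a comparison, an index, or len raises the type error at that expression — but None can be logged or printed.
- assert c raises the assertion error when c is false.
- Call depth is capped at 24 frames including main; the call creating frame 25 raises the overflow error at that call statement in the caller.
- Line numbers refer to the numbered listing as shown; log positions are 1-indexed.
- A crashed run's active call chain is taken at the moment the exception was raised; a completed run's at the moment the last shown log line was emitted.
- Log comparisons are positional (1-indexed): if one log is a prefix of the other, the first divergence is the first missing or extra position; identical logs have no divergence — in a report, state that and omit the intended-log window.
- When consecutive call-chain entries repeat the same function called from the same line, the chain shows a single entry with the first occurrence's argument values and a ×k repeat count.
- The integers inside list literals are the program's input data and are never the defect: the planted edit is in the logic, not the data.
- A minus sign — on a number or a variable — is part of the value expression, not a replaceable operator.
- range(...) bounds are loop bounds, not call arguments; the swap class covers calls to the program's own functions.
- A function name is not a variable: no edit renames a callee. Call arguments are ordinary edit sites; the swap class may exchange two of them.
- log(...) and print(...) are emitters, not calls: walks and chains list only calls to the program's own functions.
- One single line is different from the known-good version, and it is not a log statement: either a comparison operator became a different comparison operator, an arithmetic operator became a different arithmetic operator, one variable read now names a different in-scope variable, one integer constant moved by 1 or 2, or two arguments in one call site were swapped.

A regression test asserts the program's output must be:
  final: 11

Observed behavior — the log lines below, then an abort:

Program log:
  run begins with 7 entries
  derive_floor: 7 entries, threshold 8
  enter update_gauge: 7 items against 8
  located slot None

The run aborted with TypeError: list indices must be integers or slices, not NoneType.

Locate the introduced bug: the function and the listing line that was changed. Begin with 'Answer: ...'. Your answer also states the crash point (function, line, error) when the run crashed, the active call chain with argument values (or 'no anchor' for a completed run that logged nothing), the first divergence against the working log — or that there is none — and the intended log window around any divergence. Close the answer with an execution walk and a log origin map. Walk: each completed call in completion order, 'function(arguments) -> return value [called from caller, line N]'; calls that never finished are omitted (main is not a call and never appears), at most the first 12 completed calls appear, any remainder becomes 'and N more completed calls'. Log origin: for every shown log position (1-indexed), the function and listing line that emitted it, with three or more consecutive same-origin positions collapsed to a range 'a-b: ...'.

Answer: the defect is in update_gauge at line 4.
Key fact: The earliest visible damage is log position 4 — 'located slot None' rather than the intended 'located slot 5'.
Crash: derive_floor, line 11, TypeError.
Call chain: main -> derive_floor([1, 2, 11, 9, 11, 8, 9], 8) (called at line 18).
First divergence: at position 4 the run shows 'located slot None' where the working version logs 'located slot 5'.
Intended log window:
  2: derive_floor: 7 entries, threshold 8
  3: enter update_gauge: 7 items against 8
  4: located slot 5
  5: stage result 16
Execution walk:
  update_gauge([1, 2, 11, 9, 11, 8, 9], 8) -> None  [called from derive_floor, line 9]
Log origin:
  1: logged in main at line 17
  2: logged in derive_floor at line 8
  3: logged in update_gauge at line 2
  4: logged in derive_floor at line 10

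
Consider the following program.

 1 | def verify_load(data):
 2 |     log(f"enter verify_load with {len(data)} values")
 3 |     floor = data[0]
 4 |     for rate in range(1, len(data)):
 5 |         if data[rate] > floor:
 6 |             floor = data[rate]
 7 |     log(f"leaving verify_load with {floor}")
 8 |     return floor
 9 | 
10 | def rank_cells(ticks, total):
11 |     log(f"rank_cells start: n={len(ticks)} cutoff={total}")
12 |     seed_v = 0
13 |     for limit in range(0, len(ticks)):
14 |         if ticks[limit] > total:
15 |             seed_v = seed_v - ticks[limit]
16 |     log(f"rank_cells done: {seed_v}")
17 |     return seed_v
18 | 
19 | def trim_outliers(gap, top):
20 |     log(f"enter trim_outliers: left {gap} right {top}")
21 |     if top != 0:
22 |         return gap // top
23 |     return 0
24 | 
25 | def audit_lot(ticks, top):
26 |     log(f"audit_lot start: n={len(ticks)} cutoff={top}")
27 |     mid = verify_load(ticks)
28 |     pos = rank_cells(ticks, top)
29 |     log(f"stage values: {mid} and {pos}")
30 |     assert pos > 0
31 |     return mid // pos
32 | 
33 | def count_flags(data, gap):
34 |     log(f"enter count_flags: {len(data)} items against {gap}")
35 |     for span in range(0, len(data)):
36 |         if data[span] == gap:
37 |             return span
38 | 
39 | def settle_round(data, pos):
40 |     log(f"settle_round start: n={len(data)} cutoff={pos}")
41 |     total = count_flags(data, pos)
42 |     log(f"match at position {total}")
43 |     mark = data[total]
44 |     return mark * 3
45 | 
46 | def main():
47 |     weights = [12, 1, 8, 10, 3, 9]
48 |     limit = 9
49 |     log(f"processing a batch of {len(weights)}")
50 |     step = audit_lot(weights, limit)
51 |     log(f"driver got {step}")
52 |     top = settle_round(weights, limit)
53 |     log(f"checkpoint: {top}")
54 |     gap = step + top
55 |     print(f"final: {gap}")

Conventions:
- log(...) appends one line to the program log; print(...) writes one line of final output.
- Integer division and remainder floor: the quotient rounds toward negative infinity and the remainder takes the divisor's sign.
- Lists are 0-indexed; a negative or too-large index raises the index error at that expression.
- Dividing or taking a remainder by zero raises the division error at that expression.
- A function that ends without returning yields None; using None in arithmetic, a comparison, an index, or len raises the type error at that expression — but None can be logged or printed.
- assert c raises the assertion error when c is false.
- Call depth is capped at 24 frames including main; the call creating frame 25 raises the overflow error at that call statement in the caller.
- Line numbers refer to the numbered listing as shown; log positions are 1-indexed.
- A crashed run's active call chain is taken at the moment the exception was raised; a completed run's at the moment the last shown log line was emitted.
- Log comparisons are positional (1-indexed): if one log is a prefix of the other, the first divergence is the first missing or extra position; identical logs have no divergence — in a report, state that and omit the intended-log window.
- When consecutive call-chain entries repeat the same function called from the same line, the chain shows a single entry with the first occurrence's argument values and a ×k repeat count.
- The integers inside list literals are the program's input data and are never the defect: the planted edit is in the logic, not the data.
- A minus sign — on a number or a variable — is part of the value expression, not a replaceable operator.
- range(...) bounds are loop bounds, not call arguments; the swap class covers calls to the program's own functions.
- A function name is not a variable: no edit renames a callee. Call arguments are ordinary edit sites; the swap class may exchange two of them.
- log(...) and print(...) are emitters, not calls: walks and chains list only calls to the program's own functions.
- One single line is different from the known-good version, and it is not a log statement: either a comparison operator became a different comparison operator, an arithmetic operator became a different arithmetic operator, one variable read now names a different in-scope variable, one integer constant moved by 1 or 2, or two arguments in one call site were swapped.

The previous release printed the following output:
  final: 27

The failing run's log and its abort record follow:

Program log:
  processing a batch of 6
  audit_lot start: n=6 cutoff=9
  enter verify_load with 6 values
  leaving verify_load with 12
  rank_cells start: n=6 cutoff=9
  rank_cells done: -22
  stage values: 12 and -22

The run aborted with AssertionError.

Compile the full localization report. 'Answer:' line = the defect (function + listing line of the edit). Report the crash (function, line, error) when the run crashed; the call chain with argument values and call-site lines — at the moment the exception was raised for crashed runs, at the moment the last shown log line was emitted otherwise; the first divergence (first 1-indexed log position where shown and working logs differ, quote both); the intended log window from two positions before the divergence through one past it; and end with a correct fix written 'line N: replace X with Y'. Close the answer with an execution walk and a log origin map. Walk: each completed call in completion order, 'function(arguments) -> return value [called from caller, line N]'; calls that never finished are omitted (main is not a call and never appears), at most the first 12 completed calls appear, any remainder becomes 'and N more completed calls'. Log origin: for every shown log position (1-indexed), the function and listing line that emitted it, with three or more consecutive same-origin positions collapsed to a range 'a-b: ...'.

Answer: the defect is in rank_cells at line 15.
The tell: Everything matches until log position 6, which reads 'rank_cells done: -22' in place of 'rank_cells done: 22'.
Crash: audit_lot, line 30, AssertionError.
Call chain: main -> audit_lot([12, 1, 8, 10, 3, 9], 9) (called at line 50).
First divergence: position 6; shown 'rank_cells done: -22' vs intended 'rank_cells done: 22'.
Intended log window:
  4: leaving verify_load with 12
  5: rank_cells start: n=6 cutoff=9
  6: rank_cells done: 22
  7: stage values: 12 and 22
Execution walk:
  verify_load([12, 1, 8, 10, 3, 9]) -> 12  [called from audit_lot, line 27]
  rank_cells([12, 1, 8, 10, 3, 9], 9) -> -22  [called from audit_lot, line 28]
Log origins:
  1: emitted by main (line 49)
  2: emitted by audit_lot (line 26)
  3: emitted by verify_load (line 2)
  4: emitted by verify_load (line 7)
  5: emitted by rank_cells (line 11)
  6: emitted by rank_cells (line 16)
  7: emitted by audit_lot (line 29)
A correct fix: line 15: replace `-` with `+`.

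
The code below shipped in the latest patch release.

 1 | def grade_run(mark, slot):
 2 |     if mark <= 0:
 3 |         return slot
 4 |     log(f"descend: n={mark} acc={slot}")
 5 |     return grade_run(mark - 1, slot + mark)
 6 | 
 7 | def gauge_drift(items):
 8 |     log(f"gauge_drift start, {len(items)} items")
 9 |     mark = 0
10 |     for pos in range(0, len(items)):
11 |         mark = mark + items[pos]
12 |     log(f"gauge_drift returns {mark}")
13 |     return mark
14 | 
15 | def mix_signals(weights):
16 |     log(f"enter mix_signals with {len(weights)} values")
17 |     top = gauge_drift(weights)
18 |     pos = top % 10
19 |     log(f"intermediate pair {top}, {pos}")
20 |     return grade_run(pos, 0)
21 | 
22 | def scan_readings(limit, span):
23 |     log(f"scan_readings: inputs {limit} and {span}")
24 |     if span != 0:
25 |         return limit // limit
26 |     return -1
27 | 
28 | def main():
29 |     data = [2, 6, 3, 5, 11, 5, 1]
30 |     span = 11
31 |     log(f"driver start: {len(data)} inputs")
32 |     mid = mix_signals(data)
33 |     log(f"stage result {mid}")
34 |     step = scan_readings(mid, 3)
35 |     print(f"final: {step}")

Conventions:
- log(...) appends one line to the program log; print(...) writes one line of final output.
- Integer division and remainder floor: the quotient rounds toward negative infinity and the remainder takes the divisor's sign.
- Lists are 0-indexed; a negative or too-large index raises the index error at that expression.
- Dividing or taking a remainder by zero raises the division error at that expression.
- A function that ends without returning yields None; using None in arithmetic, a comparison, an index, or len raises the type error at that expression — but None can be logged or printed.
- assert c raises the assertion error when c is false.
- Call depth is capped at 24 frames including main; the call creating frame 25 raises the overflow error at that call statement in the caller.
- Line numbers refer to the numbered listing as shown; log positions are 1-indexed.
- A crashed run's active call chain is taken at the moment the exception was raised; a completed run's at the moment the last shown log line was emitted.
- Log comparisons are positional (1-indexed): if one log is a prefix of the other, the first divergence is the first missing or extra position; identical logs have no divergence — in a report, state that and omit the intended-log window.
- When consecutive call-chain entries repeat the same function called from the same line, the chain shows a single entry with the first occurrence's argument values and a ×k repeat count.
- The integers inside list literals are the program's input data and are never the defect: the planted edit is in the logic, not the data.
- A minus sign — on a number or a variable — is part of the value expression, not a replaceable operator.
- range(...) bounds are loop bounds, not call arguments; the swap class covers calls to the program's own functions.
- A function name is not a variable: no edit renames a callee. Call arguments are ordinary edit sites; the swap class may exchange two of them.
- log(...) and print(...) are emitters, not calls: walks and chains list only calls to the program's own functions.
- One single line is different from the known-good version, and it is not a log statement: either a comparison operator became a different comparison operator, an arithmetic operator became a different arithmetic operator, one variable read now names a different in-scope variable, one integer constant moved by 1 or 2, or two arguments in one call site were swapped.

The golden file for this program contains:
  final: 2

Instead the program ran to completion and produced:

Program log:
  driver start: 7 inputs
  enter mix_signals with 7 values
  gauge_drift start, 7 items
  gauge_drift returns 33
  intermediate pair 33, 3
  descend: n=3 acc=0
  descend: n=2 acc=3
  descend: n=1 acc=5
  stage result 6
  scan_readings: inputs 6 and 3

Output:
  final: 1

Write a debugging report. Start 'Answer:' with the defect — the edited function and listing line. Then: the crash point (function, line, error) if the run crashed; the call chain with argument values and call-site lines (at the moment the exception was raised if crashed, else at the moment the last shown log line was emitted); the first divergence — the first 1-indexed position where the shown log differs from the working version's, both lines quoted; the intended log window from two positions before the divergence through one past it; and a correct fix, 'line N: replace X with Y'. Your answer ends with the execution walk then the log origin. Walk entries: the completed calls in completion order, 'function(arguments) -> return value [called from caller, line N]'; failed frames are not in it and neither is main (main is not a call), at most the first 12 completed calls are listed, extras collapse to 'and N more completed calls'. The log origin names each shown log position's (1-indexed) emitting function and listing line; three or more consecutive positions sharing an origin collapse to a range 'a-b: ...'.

Answer: the defect is in scan_readings at line 25.
The tell: No log line changed; the fault shows up purely in the output.
Call chain: main -> scan_readings(6, 3) (called at line 34).
First divergence: none (the log streams are identical).
Execution walk:
  gauge_drift([2, 6, 3, 5, 11, 5, 1]) -> 33  [called from mix_signals, line 17]
  grade_run(0, 6) -> 6  [called from grade_run, line 5]
  grade_run(1, 5) -> 6  [called from grade_run, line 5]
  grade_run(2, 3) -> 6  [called from grade_run, line 5]
  grade_run(3, 0) -> 6  [called from mix_signals, line 20]
  mix_signals([2, 6, 3, 5, 11, 5, 1]) -> 6  [called from main, line 32]
  scan_readings(6, 3) -> 1  [called from main, line 34]
Origin of each log line:
  1 — main, line 31
  2 — mix_signals, line 16
  3 — gauge_drift, line 8
  4 — gauge_drift, line 12
  5 — mix_signals, line 19
  6-8 — grade_run, line 4
  9 — main, line 33
  10 — scan_readings, line 23
A correct fix: line 25: replace `limit // limit` with `limit // span`.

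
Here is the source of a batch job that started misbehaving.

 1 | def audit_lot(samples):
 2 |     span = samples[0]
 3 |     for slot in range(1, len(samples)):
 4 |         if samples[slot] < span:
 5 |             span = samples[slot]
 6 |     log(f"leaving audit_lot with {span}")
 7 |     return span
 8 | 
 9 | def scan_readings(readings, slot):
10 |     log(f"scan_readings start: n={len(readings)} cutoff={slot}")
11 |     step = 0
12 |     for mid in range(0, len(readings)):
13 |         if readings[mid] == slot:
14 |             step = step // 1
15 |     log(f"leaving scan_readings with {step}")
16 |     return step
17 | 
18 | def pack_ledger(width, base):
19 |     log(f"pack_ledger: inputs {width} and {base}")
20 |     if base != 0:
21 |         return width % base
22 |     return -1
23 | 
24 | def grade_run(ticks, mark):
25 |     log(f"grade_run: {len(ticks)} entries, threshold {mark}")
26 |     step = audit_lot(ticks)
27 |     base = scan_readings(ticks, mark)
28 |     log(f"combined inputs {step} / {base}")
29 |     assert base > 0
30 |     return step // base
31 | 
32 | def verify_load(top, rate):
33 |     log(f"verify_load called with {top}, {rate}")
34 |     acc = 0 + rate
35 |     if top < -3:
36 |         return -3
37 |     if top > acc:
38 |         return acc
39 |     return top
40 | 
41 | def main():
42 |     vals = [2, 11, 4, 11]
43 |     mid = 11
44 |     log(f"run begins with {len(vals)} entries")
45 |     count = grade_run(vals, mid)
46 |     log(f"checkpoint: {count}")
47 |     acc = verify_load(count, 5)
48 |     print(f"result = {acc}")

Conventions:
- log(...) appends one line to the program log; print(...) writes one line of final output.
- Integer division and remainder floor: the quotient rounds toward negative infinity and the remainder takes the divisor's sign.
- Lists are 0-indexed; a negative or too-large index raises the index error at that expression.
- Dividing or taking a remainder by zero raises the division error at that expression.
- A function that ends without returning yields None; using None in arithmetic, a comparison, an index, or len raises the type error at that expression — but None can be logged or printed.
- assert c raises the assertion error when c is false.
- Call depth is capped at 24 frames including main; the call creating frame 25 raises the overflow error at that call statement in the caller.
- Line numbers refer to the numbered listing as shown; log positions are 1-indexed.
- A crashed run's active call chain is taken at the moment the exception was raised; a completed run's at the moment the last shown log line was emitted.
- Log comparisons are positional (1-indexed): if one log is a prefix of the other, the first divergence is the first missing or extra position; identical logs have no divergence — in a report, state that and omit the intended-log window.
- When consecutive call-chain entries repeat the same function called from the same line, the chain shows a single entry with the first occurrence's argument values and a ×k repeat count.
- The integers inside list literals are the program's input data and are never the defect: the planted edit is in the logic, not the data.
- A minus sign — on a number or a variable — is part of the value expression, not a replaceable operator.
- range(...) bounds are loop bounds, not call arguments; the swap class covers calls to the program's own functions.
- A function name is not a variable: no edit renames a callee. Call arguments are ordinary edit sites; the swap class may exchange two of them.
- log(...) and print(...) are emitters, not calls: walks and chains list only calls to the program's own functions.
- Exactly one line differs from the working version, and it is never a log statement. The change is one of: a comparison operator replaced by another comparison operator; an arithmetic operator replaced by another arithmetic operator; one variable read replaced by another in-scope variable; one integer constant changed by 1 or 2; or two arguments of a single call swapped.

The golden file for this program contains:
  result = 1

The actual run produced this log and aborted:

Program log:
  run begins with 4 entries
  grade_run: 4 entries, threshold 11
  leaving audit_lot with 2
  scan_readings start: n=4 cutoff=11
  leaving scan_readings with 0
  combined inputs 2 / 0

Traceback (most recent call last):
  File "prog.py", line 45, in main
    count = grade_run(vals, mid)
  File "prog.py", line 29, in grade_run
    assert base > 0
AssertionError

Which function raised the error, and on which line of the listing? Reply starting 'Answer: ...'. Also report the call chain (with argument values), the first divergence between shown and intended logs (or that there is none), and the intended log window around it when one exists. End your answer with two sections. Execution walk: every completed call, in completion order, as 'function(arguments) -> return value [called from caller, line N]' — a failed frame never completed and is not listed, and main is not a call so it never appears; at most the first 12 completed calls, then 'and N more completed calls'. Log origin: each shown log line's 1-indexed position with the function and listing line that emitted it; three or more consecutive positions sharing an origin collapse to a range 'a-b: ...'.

Answer: the error was raised in grade_run, line 29.
Core observation: Position 5 is the first bad log line: 'leaving scan_readings with 0' should read 'leaving scan_readings with 2'.
Call chain: main -> grade_run([2, 11, 4, 11], 11) (called at line 45).
First divergence: at position 5 the run shows 'leaving scan_readings with 0' where the working version logs 'leaving scan_readings with 2'.
Intended log window:
  3: leaving audit_lot with 2
  4: scan_readings start: n=4 cutoff=11
  5: leaving scan_readings with 2
  6: combined inputs 2 / 2
Execution walk:
  audit_lot([2, 11, 4, 11]) -> 2  [called from grade_run, line 26]
  scan_readings([2, 11, 4, 11], 11) -> 0  [called from grade_run, line 27]
Log origins:
  1: from main, line 44
  2: from grade_run, line 25
  3: from audit_lot, line 6
  4: from scan_readings, line 10
  5: from scan_readings, line 15
  6: from grade_run, line 28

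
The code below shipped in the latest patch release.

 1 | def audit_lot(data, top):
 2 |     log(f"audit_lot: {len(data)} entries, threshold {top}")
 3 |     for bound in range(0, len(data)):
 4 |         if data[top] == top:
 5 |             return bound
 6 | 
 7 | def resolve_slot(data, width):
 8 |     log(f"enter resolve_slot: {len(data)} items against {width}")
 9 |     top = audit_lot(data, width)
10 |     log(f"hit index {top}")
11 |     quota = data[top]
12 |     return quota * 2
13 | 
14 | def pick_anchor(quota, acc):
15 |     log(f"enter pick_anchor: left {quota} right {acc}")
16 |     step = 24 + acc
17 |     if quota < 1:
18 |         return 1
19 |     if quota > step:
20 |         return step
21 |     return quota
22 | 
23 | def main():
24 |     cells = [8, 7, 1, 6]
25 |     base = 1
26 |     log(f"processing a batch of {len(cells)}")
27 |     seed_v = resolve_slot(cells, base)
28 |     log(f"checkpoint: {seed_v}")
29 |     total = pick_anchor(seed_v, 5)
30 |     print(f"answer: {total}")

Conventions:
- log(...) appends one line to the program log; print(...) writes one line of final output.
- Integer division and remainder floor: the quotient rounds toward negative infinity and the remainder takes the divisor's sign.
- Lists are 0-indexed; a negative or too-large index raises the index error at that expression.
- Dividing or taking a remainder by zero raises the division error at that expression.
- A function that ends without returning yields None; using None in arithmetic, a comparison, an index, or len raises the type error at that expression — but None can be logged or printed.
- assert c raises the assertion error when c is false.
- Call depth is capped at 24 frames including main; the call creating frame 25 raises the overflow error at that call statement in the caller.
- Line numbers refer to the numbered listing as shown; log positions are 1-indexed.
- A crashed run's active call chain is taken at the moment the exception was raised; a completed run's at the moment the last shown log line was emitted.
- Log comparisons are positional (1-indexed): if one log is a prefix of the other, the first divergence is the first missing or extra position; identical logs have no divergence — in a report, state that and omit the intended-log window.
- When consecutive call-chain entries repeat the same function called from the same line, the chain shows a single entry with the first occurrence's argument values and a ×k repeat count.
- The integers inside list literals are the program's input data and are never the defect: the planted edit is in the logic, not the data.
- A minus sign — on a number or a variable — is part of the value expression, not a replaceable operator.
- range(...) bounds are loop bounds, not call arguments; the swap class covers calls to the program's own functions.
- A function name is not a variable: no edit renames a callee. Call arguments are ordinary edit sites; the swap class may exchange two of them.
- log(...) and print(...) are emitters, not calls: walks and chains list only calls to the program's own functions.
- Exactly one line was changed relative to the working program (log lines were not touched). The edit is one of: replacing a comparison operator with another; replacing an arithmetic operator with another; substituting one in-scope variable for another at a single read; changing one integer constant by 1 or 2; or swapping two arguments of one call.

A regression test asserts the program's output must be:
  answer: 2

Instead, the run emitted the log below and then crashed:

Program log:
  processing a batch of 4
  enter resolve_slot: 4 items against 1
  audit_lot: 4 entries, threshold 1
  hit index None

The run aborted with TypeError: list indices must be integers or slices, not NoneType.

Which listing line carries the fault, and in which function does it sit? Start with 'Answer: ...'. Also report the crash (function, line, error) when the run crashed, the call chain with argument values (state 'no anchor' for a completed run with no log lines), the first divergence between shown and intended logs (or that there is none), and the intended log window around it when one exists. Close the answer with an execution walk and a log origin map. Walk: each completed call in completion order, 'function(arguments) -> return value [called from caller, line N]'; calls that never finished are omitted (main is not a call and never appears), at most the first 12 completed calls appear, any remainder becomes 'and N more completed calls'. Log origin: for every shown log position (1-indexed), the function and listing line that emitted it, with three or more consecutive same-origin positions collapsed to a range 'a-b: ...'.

Answer: the defect is in audit_lot at line 4.
Key observation: The earliest visible damage is log position 4 — 'hit index None' rather than the intended 'hit index 2'.
Crash: resolve_slot, line 11, TypeError.
Call chain: main -> resolve_slot([8, 7, 1, 6], 1) (called at line 27).
First divergence: position 4 — shown 'hit index None', intended 'hit index 2'.
Intended log window:
  2: enter resolve_slot: 4 items against 1
  3: audit_lot: 4 entries, threshold 1
  4: hit index 2
  5: checkpoint: 2
Execution walk:
  audit_lot([8, 7, 1, 6], 1) -> None  [called from resolve_slot, line 9]
Origin of each log line:
  1: from main, line 26
  2: from resolve_slot, line 8
  3: from audit_lot, line 2
  4: from resolve_slot, line 10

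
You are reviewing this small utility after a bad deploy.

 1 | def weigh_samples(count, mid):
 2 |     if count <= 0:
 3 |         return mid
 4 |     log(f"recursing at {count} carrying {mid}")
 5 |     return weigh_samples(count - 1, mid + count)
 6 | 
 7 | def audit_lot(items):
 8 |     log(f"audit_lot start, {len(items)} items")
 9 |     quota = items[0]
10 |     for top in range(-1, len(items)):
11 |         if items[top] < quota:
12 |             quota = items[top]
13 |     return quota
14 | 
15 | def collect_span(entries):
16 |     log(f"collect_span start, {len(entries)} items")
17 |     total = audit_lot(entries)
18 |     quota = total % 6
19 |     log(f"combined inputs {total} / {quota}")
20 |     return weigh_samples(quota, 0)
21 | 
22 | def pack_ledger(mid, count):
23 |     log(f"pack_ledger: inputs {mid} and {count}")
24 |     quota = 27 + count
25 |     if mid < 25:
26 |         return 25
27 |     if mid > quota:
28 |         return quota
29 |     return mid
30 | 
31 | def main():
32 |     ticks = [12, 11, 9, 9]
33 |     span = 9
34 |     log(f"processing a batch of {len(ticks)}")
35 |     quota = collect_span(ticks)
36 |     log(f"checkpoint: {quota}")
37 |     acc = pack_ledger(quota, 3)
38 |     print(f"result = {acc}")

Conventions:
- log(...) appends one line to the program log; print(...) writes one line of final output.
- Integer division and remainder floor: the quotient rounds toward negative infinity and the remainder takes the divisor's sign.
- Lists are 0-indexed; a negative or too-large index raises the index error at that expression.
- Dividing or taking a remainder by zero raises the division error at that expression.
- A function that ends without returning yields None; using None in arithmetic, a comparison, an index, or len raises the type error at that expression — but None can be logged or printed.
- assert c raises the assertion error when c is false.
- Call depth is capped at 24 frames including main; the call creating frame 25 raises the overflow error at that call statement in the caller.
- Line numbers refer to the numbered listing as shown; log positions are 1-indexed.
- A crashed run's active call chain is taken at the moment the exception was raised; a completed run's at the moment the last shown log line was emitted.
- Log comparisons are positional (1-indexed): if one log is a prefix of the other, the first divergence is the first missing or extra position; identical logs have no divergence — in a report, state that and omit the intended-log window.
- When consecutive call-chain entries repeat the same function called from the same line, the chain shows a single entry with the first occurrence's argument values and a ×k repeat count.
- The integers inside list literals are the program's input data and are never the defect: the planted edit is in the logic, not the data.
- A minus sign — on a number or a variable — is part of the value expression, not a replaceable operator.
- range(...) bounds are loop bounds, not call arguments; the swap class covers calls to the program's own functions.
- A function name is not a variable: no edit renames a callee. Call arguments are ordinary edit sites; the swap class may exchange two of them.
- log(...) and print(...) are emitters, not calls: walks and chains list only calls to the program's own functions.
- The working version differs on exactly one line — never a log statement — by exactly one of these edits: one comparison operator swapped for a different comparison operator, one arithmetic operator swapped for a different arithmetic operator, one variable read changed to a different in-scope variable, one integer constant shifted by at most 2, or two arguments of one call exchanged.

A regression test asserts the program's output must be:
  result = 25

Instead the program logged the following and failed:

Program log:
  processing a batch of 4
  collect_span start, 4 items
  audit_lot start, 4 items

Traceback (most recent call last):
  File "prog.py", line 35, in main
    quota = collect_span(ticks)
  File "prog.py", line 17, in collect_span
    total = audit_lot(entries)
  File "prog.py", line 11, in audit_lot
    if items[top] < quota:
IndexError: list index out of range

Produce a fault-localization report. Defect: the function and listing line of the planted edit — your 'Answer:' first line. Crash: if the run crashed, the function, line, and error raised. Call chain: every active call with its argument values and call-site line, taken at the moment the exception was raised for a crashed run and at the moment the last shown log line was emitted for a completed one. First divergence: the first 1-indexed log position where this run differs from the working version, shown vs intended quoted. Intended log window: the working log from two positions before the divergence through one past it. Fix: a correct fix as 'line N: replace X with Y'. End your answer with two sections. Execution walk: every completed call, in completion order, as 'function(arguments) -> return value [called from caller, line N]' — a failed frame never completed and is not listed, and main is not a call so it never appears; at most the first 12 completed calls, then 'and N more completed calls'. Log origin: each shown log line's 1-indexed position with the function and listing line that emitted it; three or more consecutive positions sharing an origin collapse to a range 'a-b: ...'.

Answer: the defect is in audit_lot at line 10.
Key observation: After 3 matching log lines the faulty run goes silent, while the working version continues with 'combined inputs 9 / 3'.
Crash: audit_lot, line 11, IndexError.
Call chain: main -> collect_span([12, 11, 9, 9]) (called at line 35) -> audit_lot([12, 11, 9, 9]) (called at line 17).
First divergence: position 4 — the faulty run's log ends after 3 lines; the working version continues with 'combined inputs 9 / 3'.
Intended log window:
  2: collect_span start, 4 items
  3: audit_lot start, 4 items
  4: combined inputs 9 / 3
  5: recursing at 3 carrying 0
Execution walk:
  (no call completed)
Log line origins:
  1: emitted by main (line 34)
  2: emitted by collect_span (line 16)
  3: emitted by audit_lot (line 8)
A correct fix: line 10: replace `-1` with `1`.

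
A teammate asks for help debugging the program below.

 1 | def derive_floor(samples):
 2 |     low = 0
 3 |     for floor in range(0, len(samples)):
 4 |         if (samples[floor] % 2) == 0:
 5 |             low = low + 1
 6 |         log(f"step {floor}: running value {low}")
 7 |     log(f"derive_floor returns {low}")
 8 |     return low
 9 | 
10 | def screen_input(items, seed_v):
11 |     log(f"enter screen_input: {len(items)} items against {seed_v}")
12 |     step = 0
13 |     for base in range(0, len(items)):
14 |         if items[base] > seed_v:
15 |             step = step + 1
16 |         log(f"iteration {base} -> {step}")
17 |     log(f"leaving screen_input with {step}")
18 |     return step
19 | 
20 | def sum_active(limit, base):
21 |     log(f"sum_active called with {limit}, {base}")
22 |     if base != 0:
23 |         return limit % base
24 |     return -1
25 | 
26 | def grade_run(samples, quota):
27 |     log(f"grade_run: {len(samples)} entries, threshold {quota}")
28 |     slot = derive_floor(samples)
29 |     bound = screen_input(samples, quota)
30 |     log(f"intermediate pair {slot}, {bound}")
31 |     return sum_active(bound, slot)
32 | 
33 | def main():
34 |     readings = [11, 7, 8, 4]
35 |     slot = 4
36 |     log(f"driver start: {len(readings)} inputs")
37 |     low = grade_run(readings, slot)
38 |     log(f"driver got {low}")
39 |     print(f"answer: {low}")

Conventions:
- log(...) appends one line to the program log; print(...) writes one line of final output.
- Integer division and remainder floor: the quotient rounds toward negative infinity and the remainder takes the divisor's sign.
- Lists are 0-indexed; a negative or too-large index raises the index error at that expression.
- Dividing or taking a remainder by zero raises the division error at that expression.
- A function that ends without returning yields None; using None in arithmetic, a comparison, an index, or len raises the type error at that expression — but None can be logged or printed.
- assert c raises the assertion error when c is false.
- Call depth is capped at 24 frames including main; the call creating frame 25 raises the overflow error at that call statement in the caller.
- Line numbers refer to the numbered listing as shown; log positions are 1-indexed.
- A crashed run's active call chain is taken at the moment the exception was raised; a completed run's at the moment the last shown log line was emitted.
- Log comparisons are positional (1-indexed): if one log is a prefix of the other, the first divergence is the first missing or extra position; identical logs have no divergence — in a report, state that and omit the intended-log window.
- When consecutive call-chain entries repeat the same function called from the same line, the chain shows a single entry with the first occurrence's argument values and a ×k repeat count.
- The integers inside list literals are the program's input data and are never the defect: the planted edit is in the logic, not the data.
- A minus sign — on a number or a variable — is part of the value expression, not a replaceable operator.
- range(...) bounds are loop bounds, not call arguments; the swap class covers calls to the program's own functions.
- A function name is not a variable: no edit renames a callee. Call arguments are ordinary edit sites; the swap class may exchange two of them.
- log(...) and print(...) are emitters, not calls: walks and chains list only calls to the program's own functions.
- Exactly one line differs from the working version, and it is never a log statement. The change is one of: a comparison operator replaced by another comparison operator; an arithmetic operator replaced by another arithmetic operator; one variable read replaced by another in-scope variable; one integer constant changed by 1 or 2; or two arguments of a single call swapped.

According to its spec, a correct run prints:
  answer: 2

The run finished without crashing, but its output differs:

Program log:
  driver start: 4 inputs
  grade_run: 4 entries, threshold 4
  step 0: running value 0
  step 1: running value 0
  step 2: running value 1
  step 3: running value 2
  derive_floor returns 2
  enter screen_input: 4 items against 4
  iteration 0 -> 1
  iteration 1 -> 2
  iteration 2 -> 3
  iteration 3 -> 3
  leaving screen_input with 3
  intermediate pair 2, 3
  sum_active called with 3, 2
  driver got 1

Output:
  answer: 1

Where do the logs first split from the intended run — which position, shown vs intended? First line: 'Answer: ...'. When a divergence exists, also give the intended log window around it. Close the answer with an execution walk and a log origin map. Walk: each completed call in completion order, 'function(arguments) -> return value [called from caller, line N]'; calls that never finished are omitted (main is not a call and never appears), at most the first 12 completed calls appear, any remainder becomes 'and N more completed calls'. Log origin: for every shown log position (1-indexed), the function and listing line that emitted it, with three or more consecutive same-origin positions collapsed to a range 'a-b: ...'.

Answer: at position 15 the run shows 'sum_active called with 3, 2' where the working version logs 'sum_active called with 2, 3'.
Intended log window:
  13: leaving screen_input with 3
  14: intermediate pair 2, 3
  15: sum_active called with 2, 3
  16: driver got 2
Execution walk:
  derive_floor([11, 7, 8, 4]) -> 2  [called from grade_run, line 28]
  screen_input([11, 7, 8, 4], 4) -> 3  [called from grade_run, line 29]
  sum_active(3, 2) -> 1  [called from grade_run, line 31]
  grade_run([11, 7, 8, 4], 4) -> 1  [called from main, line 37]
Log origins:
  1: logged in main at line 36
  2: logged in grade_run at line 27
  3-6: logged in derive_floor at line 6
  7: logged in derive_floor at line 7
  8: logged in screen_input at line 11
  9-12: logged in screen_input at line 16
  13: logged in screen_input at line 17
  14: logged in grade_run at line 30
  15: logged in sum_active at line 21
  16: logged in main at line 38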